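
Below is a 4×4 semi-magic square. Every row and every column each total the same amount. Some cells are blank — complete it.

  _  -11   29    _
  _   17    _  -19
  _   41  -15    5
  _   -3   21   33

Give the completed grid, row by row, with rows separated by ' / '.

Column 2 is already complete: -11 + 17 + 41 + -3 = 44, so that is the magic constant.
Row 3 needs 44; the known cells sum to 31, so (3,1) = 13.
The remaining cell in row 4 is (4,1) = 44 − 51 = -7.
From column 3, 44 − (29 + (-15) + 21) gives (2,3) = 9.
Column 4: -19 + 5 + 33 + ? = 44, so (1,4) = 25.
The remaining cell in row 1 is (1,1) = 44 − 43 = 1.
Row 2: 17 + 9 + (-19) + ? = 44, so (2,1) = 37.

1 -11 29 25 / 37 17 9 -19 / 13 41 -15 5 / -7 -3 21 33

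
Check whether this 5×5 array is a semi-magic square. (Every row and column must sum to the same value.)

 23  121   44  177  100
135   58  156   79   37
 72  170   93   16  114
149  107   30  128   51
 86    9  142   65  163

Row 1: 23 + 121 + 44 + 177 + 100 = 465.
Row 2: 135 + 58 + 156 + 79 + 37 = 465.
Row 3: 72 + 170 + 93 + 16 + 114 = 465.
Row 4: 149 + 107 + 30 + 128 + 51 = 465.
Row 5: 86 + 9 + 142 + 65 + 163 = 465.
Column 1: 23 + 135 + 72 + 149 + 86 = 465.
Column 2: 121 + 58 + 170 + 107 + 9 = 465.
Column 3: 44 + 156 + 93 + 30 + 142 = 465.
Column 4: 177 + 79 + 16 + 128 + 65 = 465.
Column 5: 100 + 37 + 114 + 51 + 163 = 465.
All lines sum to 465.

Yes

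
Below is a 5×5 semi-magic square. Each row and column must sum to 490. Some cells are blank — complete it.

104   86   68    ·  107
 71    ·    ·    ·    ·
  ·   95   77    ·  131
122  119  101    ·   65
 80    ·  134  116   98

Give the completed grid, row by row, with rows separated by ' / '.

Row 1: 104 + 86 + 68 + 107 + ? = 490, so (1,4) = 125.
Using row 4: 122 + 119 + 101 + 65 + ? → (4,4) = 490 − 407 = 83.
The remaining cell in row 5 is (5,2) = 490 − 428 = 62.
Using column 1: 104 + 71 + 122 + 80 + ? → (3,1) = 490 − 377 = 113.
The remaining cell in column 2 is (2,2) = 490 − 362 = 128.
Using column 3: 68 + 77 + 101 + 134 + ? → (2,3) = 490 − 380 = 110.
Column 5 must total 490; the given cells sum to 401, so (2,5) = 89.
Row 2 must total 490; the given cells sum to 398, so (2,4) = 92.
From row 3, 490 − (113 + 95 + 77 + 131) gives (3,4) = 74.

104 86 68 125 107 / 71 128 110 92 89 / 113 95 77 74 131 / 122 119 101 83 65 / 80 62 134 116 98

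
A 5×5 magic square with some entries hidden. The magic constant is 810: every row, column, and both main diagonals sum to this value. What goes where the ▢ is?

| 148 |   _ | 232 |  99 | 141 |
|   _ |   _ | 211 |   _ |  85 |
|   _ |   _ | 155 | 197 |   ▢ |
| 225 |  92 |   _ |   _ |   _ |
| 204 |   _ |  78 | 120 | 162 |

The remaining cell in row 1 is (1,2) = 810 − 620 = 190.
Row 5 must total 810; the given cells sum to 564, so (5,2) = 246.
Column 3 must total 810; the given cells sum to 676, so (4,3) = 134.
The remaining cell in anti-diagonal is (2,4) = 810 − 592 = 218.
The remaining cell in column 4 is (4,4) = 810 − 634 = 176.
Main diagonal must total 810; the given cells sum to 641, so (2,2) = 169.
Row 2 must total 810; the given cells sum to 683, so (2,1) = 127.
Row 4: 225 + 92 + 134 + 176 + ? = 810, so (4,5) = 183.
The remaining cell in column 1 is (3,1) = 810 − 704 = 106.
Column 2 must total 810; the given cells sum to 697, so (3,2) = 113.
Column 5 must total 810; the given cells sum to 571, so (3,5) = 239.

239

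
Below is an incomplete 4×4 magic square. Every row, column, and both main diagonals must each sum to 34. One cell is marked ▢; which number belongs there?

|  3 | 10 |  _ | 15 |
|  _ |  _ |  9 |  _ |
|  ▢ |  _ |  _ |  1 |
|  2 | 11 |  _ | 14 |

Using row 1: 3 + 10 + 15 + ? → (1,3) = 34 − 28 = 6.
Row 4 must total 34; the given cells sum to 27, so (4,3) = 7.
Column 3 needs 34; the known cells sum to 22, so (3,3) = 12.
Using column 4: 15 + 1 + 14 + ? → (2,4) = 34 − 30 = 4.
Main diagonal must total 34; the given cells sum to 29, so (2,2) = 5.
Anti-diagonal needs 34; the known cells sum to 26, so (3,2) = 8.
Row 2 needs 34; the known cells sum to 18, so (2,1) = 16.
Row 3: 8 + 12 + 1 + ? = 34, so (3,1) = 13.

13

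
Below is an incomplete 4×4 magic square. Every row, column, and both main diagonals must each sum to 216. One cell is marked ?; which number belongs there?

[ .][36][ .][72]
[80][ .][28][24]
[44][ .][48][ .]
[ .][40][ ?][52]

64

Row 2 needs 216; the known cells sum to 132, so (2,2) = 84.
From column 2, 216 − (36 + 84 + 40) gives (3,2) = 56.
The remaining cell in column 4 is (3,4) = 216 − 148 = 68.
Main diagonal must total 216; the given cells sum to 184, so (1,1) = 32.
From anti-diagonal, 216 − (72 + 28 + 56) gives (4,1) = 60.
Row 1 must total 216; the given cells sum to 140, so (1,3) = 76.
Row 4 must total 216; the given cells sum to 152, so (4,3) = 64.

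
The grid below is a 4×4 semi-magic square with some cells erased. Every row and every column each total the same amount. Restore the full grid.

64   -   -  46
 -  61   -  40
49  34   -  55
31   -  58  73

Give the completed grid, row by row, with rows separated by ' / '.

Column 4 is already complete: 46 + 40 + 55 + 73 = 214, so that is the magic constant.
From row 3, 214 − (49 + 34 + 55) gives (3,3) = 76.
Using row 4: 31 + 58 + 73 + ? → (4,2) = 214 − 162 = 52.
The remaining cell in column 1 is (2,1) = 214 − 144 = 70.
The remaining cell in column 2 is (1,2) = 214 − 147 = 67.
The remaining cell in row 1 is (1,3) = 214 − 177 = 37.
From row 2, 214 − (70 + 61 + 40) gives (2,3) = 43.

64 67 37 46 / 70 61 43 40 / 49 34 76 55 / 31 52 58 73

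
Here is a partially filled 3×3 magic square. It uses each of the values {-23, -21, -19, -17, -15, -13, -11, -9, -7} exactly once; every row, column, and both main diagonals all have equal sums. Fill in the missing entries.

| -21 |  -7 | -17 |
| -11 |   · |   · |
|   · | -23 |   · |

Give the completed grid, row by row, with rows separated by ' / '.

The 9 entries sum to -135, so each line sums to -135/3 = -45.
Column 1 must total -45; the given cells sum to -32, so (3,1) = -13.
Using column 2: -7 + (-23) + ? → (2,2) = -45 − (-30) = -15.
The remaining cell in main diagonal is (3,3) = -45 − (-36) = -9.
Using row 2: -11 + (-15) + ? → (2,3) = -45 − (-26) = -19.

-21 -7 -17 / -11 -15 -19 / -13 -23 -9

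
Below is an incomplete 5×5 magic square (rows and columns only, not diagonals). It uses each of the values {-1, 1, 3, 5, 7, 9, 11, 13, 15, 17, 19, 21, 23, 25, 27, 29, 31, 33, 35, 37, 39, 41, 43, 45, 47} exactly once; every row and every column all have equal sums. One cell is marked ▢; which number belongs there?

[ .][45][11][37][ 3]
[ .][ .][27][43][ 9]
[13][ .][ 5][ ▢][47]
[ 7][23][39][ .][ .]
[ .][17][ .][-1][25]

The 25 entries sum to 575, so each line sums to 575/5 = 115.
Using row 1: 45 + 11 + 37 + 3 + ? → (1,1) = 115 − 96 = 19.
The remaining cell in column 3 is (5,3) = 115 − 82 = 33.
Using column 5: 3 + 9 + 47 + 25 + ? → (4,5) = 115 − 84 = 31.
Row 4 needs 115; the known cells sum to 100, so (4,4) = 15.
Using row 5: 17 + 33 + (-1) + 25 + ? → (5,1) = 115 − 74 = 41.
Column 1 needs 115; the known cells sum to 80, so (2,1) = 35.
Column 4: 37 + 43 + 15 + (-1) + ? = 115, so (3,4) = 21.

21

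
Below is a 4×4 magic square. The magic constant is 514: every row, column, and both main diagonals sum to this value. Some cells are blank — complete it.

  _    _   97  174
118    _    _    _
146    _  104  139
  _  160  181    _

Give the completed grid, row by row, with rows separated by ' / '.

The remaining cell in row 3 is (3,2) = 514 − 389 = 125.
Using column 3: 97 + 104 + 181 + ? → (2,3) = 514 − 382 = 132.
Anti-diagonal must total 514; the given cells sum to 431, so (4,1) = 83.
Using row 4: 83 + 160 + 181 + ? → (4,4) = 514 − 424 = 90.
Column 1: 118 + 146 + 83 + ? = 514, so (1,1) = 167.
Column 4 must total 514; the given cells sum to 403, so (2,4) = 111.
Using main diagonal: 167 + 104 + 90 + ? → (2,2) = 514 − 361 = 153.
Using row 1: 167 + 97 + 174 + ? → (1,2) = 514 − 438 = 76.

167 76 97 174 / 118 153 132 111 / 146 125 104 139 / 83 160 181 90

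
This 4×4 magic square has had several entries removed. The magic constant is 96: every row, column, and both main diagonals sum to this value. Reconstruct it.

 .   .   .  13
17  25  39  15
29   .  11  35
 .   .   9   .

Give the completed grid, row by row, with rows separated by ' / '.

Row 3 must total 96; the given cells sum to 75, so (3,2) = 21.
Column 3 needs 96; the known cells sum to 59, so (1,3) = 37.
The remaining cell in column 4 is (4,4) = 96 − 63 = 33.
Main diagonal needs 96; the known cells sum to 69, so (1,1) = 27.
Anti-diagonal must total 96; the given cells sum to 73, so (4,1) = 23.
From row 1, 96 − (27 + 37 + 13) gives (1,2) = 19.
Row 4 must total 96; the given cells sum to 65, so (4,2) = 31.

27 19 37 13 / 17 25 39 15 / 29 21 11 35 / 23 31 9 33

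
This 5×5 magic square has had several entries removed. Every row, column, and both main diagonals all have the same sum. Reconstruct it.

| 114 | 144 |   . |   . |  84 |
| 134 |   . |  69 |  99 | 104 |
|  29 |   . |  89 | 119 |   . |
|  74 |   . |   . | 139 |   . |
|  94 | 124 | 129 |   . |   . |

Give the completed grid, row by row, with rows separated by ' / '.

114 144 49 54 84 / 134 39 69 99 104 / 29 59 89 119 149 / 74 79 109 139 44 / 94 124 129 34 64

Column 1 is already complete: 114 + 134 + 29 + 74 + 94 = 445, so that is the magic constant.
Using row 2: 134 + 69 + 99 + 104 + ? → (2,2) = 445 − 406 = 39.
Main diagonal: 114 + 39 + 89 + 139 + ? = 445, so (5,5) = 64.
From anti-diagonal, 445 − (84 + 99 + 89 + 94) gives (4,2) = 79.
Row 5 needs 445; the known cells sum to 411, so (5,4) = 34.
Column 2: 144 + 39 + 79 + 124 + ? = 445, so (3,2) = 59.
Column 4 must total 445; the given cells sum to 391, so (1,4) = 54.
Row 1 must total 445; the given cells sum to 396, so (1,3) = 49.
The remaining cell in row 3 is (3,5) = 445 − 296 = 149.
Using column 3: 49 + 69 + 89 + 129 + ? → (4,3) = 445 − 336 = 109.
The remaining cell in column 5 is (4,5) = 445 − 401 = 44.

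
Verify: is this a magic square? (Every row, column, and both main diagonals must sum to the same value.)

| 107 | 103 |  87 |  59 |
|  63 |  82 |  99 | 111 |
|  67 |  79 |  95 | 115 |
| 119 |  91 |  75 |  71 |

Row 1: 107 + 103 + 87 + 59 = 356.
Row 2: 63 + 82 + 99 + 111 = 355.
Row 3: 67 + 79 + 95 + 115 = 356.
Row 4: 119 + 91 + 75 + 71 = 356.
Column 1: 107 + 63 + 67 + 119 = 356.
Column 2: 103 + 82 + 79 + 91 = 355.
Column 3: 87 + 99 + 95 + 75 = 356.
Column 4: 59 + 111 + 115 + 71 = 356.
Main diagonal: 107 + 82 + 95 + 71 = 355.
Anti-diagonal: 59 + 99 + 79 + 119 = 356.

No — main diagonal sums to 355 but column 3 sums to 356.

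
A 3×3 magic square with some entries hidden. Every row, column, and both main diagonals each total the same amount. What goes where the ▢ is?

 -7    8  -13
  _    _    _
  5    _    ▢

-1

Row 1 is complete and sums to -12; that is the magic constant.
The remaining cell in column 1 is (2,1) = -12 − (-2) = -10.
From anti-diagonal, -12 − (-13 + 5) gives (2,2) = -4.
The remaining cell in row 2 is (2,3) = -12 − (-14) = 2.
Column 2 needs -12; the known cells sum to 4, so (3,2) = -16.
The remaining cell in column 3 is (3,3) = -12 − (-11) = -1.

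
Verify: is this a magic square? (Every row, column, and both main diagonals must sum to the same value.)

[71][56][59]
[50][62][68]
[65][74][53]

No — row 2 sums to 180 but column 1 sums to 186.

Row 1: 71 + 56 + 59 = 186.
Row 2: 50 + 62 + 68 = 180.
Row 3: 65 + 74 + 53 = 192.
Column 1: 71 + 50 + 65 = 186.
Column 2: 56 + 62 + 74 = 192.
Column 3: 59 + 68 + 53 = 180.
Main diagonal: 71 + 62 + 53 = 186.
Anti-diagonal: 59 + 62 + 65 = 186.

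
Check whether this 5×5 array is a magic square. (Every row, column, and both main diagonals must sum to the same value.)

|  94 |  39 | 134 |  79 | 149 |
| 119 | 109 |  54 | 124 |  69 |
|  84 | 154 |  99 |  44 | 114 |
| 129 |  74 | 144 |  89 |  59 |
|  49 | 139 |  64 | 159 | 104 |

No — row 2 sums to 475 but column 3 sums to 495.

Row 1: 94 + 39 + 134 + 79 + 149 = 495.
Row 2: 119 + 109 + 54 + 124 + 69 = 475.
Row 3: 84 + 154 + 99 + 44 + 114 = 495.
Row 4: 129 + 74 + 144 + 89 + 59 = 495.
Row 5: 49 + 139 + 64 + 159 + 104 = 515.
Column 1: 94 + 119 + 84 + 129 + 49 = 475.
Column 2: 39 + 109 + 154 + 74 + 139 = 515.
Column 3: 134 + 54 + 99 + 144 + 64 = 495.
Column 4: 79 + 124 + 44 + 89 + 159 = 495.
Column 5: 149 + 69 + 114 + 59 + 104 = 495.
Main diagonal: 94 + 109 + 99 + 89 + 104 = 495.
Anti-diagonal: 149 + 124 + 99 + 74 + 49 = 495.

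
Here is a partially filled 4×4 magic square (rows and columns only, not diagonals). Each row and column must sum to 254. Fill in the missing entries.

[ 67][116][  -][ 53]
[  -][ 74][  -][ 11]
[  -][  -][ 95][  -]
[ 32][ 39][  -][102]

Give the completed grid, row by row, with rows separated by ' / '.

67 116 18 53 / 109 74 60 11 / 46 25 95 88 / 32 39 81 102

Using row 1: 67 + 116 + 53 + ? → (1,3) = 254 − 236 = 18.
Row 4 must total 254; the given cells sum to 173, so (4,3) = 81.
Column 2: 116 + 74 + 39 + ? = 254, so (3,2) = 25.
Using column 3: 18 + 95 + 81 + ? → (2,3) = 254 − 194 = 60.
Column 4 must total 254; the given cells sum to 166, so (3,4) = 88.
From row 2, 254 − (74 + 60 + 11) gives (2,1) = 109.
The remaining cell in row 3 is (3,1) = 254 − 208 = 46.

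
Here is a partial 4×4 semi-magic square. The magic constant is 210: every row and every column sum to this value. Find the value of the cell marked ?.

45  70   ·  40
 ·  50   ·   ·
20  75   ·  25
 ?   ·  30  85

80

Row 1: 45 + 70 + 40 + ? = 210, so (1,3) = 55.
Row 3 must total 210; the given cells sum to 120, so (3,3) = 90.
The remaining cell in column 2 is (4,2) = 210 − 195 = 15.
Column 3 needs 210; the known cells sum to 175, so (2,3) = 35.
Column 4 needs 210; the known cells sum to 150, so (2,4) = 60.
Row 2: 50 + 35 + 60 + ? = 210, so (2,1) = 65.
Row 4 must total 210; the given cells sum to 130, so (4,1) = 80.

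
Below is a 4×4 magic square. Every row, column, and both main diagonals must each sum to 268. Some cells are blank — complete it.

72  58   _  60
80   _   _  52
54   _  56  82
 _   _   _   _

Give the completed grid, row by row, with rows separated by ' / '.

72 58 78 60 / 80 66 70 52 / 54 76 56 82 / 62 68 64 74

Row 1 needs 268; the known cells sum to 190, so (1,3) = 78.
The remaining cell in row 3 is (3,2) = 268 − 192 = 76.
Using column 1: 72 + 80 + 54 + ? → (4,1) = 268 − 206 = 62.
Column 4 must total 268; the given cells sum to 194, so (4,4) = 74.
The remaining cell in main diagonal is (2,2) = 268 − 202 = 66.
Anti-diagonal needs 268; the known cells sum to 198, so (2,3) = 70.
The remaining cell in column 2 is (4,2) = 268 − 200 = 68.
The remaining cell in column 3 is (4,3) = 268 − 204 = 64.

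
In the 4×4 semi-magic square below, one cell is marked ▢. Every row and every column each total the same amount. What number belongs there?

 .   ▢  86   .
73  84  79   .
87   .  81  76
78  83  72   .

Column 3 is complete and sums to 318; that is the magic constant.
From row 2, 318 − (73 + 84 + 79) gives (2,4) = 82.
Row 3: 87 + 81 + 76 + ? = 318, so (3,2) = 74.
The remaining cell in row 4 is (4,4) = 318 − 233 = 85.
Using column 1: 73 + 87 + 78 + ? → (1,1) = 318 − 238 = 80.
Using column 2: 84 + 74 + 83 + ? → (1,2) = 318 − 241 = 77.

77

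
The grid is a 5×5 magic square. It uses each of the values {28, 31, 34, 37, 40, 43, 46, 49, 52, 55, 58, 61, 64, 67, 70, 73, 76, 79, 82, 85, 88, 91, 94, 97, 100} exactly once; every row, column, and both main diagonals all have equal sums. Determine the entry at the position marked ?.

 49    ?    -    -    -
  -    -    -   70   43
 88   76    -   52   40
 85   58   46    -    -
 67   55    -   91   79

37

The 25 entries sum to 1600, so each line sums to 1600/5 = 320.
Using row 3: 88 + 76 + 52 + 40 + ? → (3,3) = 320 − 256 = 64.
Row 5: 67 + 55 + 91 + 79 + ? = 320, so (5,3) = 28.
Column 1 needs 320; the known cells sum to 289, so (2,1) = 31.
Anti-diagonal: 70 + 64 + 58 + 67 + ? = 320, so (1,5) = 61.
The remaining cell in column 5 is (4,5) = 320 − 223 = 97.
The remaining cell in row 4 is (4,4) = 320 − 286 = 34.
Using column 4: 70 + 52 + 34 + 91 + ? → (1,4) = 320 − 247 = 73.
From main diagonal, 320 − (49 + 64 + 34 + 79) gives (2,2) = 94.
Using row 2: 31 + 94 + 70 + 43 + ? → (2,3) = 320 − 238 = 82.
The remaining cell in column 2 is (1,2) = 320 − 283 = 37.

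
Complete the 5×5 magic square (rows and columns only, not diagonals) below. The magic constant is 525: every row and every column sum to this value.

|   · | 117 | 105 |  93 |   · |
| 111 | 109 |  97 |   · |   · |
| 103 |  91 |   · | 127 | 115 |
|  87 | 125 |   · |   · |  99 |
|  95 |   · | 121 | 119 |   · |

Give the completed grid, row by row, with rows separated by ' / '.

129 117 105 93 81 / 111 109 97 85 123 / 103 91 89 127 115 / 87 125 113 101 99 / 95 83 121 119 107

Using row 3: 103 + 91 + 127 + 115 + ? → (3,3) = 525 − 436 = 89.
From column 1, 525 − (111 + 103 + 87 + 95) gives (1,1) = 129.
Using column 2: 117 + 109 + 91 + 125 + ? → (5,2) = 525 − 442 = 83.
Column 3 must total 525; the given cells sum to 412, so (4,3) = 113.
From row 1, 525 − (129 + 117 + 105 + 93) gives (1,5) = 81.
From row 4, 525 − (87 + 125 + 113 + 99) gives (4,4) = 101.
The remaining cell in row 5 is (5,5) = 525 − 418 = 107.
Using column 4: 93 + 127 + 101 + 119 + ? → (2,4) = 525 − 440 = 85.
From column 5, 525 − (81 + 115 + 99 + 107) gives (2,5) = 123.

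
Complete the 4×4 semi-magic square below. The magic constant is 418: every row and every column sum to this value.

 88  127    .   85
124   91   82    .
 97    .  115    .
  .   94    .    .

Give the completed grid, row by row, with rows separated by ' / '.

88 127 118 85 / 124 91 82 121 / 97 106 115 100 / 109 94 103 112

Row 1 needs 418; the known cells sum to 300, so (1,3) = 118.
Row 2 needs 418; the known cells sum to 297, so (2,4) = 121.
Column 1: 88 + 124 + 97 + ? = 418, so (4,1) = 109.
Using column 2: 127 + 91 + 94 + ? → (3,2) = 418 − 312 = 106.
Column 3 must total 418; the given cells sum to 315, so (4,3) = 103.
Row 3 needs 418; the known cells sum to 318, so (3,4) = 100.
The remaining cell in row 4 is (4,4) = 418 − 306 = 112.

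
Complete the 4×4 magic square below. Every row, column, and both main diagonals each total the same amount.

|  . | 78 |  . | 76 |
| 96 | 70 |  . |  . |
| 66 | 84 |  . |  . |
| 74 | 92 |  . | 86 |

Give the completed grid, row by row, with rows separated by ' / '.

Column 2 is already complete: 78 + 70 + 84 + 92 = 324, so that is the magic constant.
From row 4, 324 − (74 + 92 + 86) gives (4,3) = 72.
The remaining cell in column 1 is (1,1) = 324 − 236 = 88.
The remaining cell in main diagonal is (3,3) = 324 − 244 = 80.
Anti-diagonal must total 324; the given cells sum to 234, so (2,3) = 90.
Row 1 must total 324; the given cells sum to 242, so (1,3) = 82.
Using row 2: 96 + 70 + 90 + ? → (2,4) = 324 − 256 = 68.
The remaining cell in row 3 is (3,4) = 324 − 230 = 94.

88 78 82 76 / 96 70 90 68 / 66 84 80 94 / 74 92 72 86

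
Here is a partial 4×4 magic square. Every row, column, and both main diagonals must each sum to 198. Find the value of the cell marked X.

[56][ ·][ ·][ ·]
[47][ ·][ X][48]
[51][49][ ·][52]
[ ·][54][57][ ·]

Row 3 needs 198; the known cells sum to 152, so (3,3) = 46.
Column 1 must total 198; the given cells sum to 154, so (4,1) = 44.
Row 4: 44 + 54 + 57 + ? = 198, so (4,4) = 43.
Column 4 must total 198; the given cells sum to 143, so (1,4) = 55.
Main diagonal: 56 + 46 + 43 + ? = 198, so (2,2) = 53.
Anti-diagonal must total 198; the given cells sum to 148, so (2,3) = 50.

50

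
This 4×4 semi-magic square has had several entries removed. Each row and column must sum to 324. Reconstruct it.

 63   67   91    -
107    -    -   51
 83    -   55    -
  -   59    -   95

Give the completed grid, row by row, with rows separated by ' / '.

63 67 91 103 / 107 87 79 51 / 83 111 55 75 / 71 59 99 95

Row 1: 63 + 67 + 91 + ? = 324, so (1,4) = 103.
Column 1 must total 324; the given cells sum to 253, so (4,1) = 71.
From column 4, 324 − (103 + 51 + 95) gives (3,4) = 75.
Row 3 must total 324; the given cells sum to 213, so (3,2) = 111.
Row 4 must total 324; the given cells sum to 225, so (4,3) = 99.
From column 2, 324 − (67 + 111 + 59) gives (2,2) = 87.
The remaining cell in column 3 is (2,3) = 324 − 245 = 79.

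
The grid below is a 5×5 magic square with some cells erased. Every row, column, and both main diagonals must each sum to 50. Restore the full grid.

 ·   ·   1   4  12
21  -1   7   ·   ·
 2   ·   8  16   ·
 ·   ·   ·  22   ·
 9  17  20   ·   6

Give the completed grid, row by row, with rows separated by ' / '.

Using row 5: 9 + 17 + 20 + 6 + ? → (5,4) = 50 − 52 = -2.
The remaining cell in column 3 is (4,3) = 50 − 36 = 14.
Column 4 needs 50; the known cells sum to 40, so (2,4) = 10.
From main diagonal, 50 − (-1 + 8 + 22 + 6) gives (1,1) = 15.
Anti-diagonal: 12 + 10 + 8 + 9 + ? = 50, so (4,2) = 11.
Row 1 needs 50; the known cells sum to 32, so (1,2) = 18.
Row 2 must total 50; the given cells sum to 37, so (2,5) = 13.
Column 1: 15 + 21 + 2 + 9 + ? = 50, so (4,1) = 3.
Column 2 needs 50; the known cells sum to 45, so (3,2) = 5.
Row 3 needs 50; the known cells sum to 31, so (3,5) = 19.
The remaining cell in row 4 is (4,5) = 50 − 50 = 0.

15 18 1 4 12 / 21 -1 7 10 13 / 2 5 8 16 19 / 3 11 14 22 0 / 9 17 20 -2 6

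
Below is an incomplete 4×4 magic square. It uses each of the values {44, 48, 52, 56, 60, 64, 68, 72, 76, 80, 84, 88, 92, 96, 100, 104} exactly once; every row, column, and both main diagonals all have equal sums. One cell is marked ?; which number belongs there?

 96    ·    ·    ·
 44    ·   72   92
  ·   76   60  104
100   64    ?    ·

The 16 entries sum to 1184, so each line sums to 1184/4 = 296.
Row 2 needs 296; the known cells sum to 208, so (2,2) = 88.
Row 3 must total 296; the given cells sum to 240, so (3,1) = 56.
The remaining cell in column 2 is (1,2) = 296 − 228 = 68.
Main diagonal needs 296; the known cells sum to 244, so (4,4) = 52.
The remaining cell in anti-diagonal is (1,4) = 296 − 248 = 48.
Using row 1: 96 + 68 + 48 + ? → (1,3) = 296 − 212 = 84.
Row 4 must total 296; the given cells sum to 216, so (4,3) = 80.

80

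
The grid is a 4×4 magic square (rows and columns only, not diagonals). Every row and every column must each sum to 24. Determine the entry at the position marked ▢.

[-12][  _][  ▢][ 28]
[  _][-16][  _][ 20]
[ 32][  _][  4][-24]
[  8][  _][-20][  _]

16

From row 3, 24 − (32 + 4 + (-24)) gives (3,2) = 12.
Column 1 needs 24; the known cells sum to 28, so (2,1) = -4.
From column 4, 24 − (28 + 20 + (-24)) gives (4,4) = 0.
From row 2, 24 − (-4 + (-16) + 20) gives (2,3) = 24.
The remaining cell in row 4 is (4,2) = 24 − (-12) = 36.
The remaining cell in column 2 is (1,2) = 24 − 32 = -8.
Using column 3: 24 + 4 + (-20) + ? → (1,3) = 24 − 8 = 16.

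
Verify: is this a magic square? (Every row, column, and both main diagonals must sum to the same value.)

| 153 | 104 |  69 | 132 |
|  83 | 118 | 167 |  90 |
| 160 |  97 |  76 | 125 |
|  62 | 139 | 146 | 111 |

Row 1: 153 + 104 + 69 + 132 = 458.
Row 2: 83 + 118 + 167 + 90 = 458.
Row 3: 160 + 97 + 76 + 125 = 458.
Row 4: 62 + 139 + 146 + 111 = 458.
Column 1: 153 + 83 + 160 + 62 = 458.
Column 2: 104 + 118 + 97 + 139 = 458.
Column 3: 69 + 167 + 76 + 146 = 458.
Column 4: 132 + 90 + 125 + 111 = 458.
Main diagonal: 153 + 118 + 76 + 111 = 458.
Anti-diagonal: 132 + 167 + 97 + 62 = 458.
All lines sum to 458.

Yes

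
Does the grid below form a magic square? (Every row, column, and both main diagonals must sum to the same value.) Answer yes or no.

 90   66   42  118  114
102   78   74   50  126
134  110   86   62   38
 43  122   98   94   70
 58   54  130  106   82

Row 1: 90 + 66 + 42 + 118 + 114 = 430.
Row 2: 102 + 78 + 74 + 50 + 126 = 430.
Row 3: 134 + 110 + 86 + 62 + 38 = 430.
Row 4: 43 + 122 + 98 + 94 + 70 = 427.
Row 5: 58 + 54 + 130 + 106 + 82 = 430.
Column 1: 90 + 102 + 134 + 43 + 58 = 427.
Column 2: 66 + 78 + 110 + 122 + 54 = 430.
Column 3: 42 + 74 + 86 + 98 + 130 = 430.
Column 4: 118 + 50 + 62 + 94 + 106 = 430.
Column 5: 114 + 126 + 38 + 70 + 82 = 430.
Main diagonal: 90 + 78 + 86 + 94 + 82 = 430.
Anti-diagonal: 114 + 50 + 86 + 122 + 58 = 430.

No — column 3 sums to 430 but row 4 sums to 427.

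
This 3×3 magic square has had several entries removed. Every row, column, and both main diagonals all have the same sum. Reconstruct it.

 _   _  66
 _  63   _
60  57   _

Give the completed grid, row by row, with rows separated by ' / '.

54 69 66 / 75 63 51 / 60 57 72

Anti-diagonal is already complete: 66 + 63 + 60 = 189, so that is the magic constant.
Row 3: 60 + 57 + ? = 189, so (3,3) = 72.
Column 2: 63 + 57 + ? = 189, so (1,2) = 69.
From column 3, 189 − (66 + 72) gives (2,3) = 51.
Main diagonal must total 189; the given cells sum to 135, so (1,1) = 54.
Row 2 needs 189; the known cells sum to 114, so (2,1) = 75.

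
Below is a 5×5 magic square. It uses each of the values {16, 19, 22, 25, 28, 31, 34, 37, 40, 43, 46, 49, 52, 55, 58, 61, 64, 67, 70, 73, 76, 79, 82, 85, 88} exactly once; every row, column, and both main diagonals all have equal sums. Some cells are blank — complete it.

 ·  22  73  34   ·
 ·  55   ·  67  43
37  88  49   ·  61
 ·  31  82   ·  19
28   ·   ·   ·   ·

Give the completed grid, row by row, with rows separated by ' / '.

46 22 73 34 85 / 79 55 16 67 43 / 37 88 49 25 61 / 70 31 82 58 19 / 28 64 40 76 52

The 25 entries sum to 1300, so each line sums to 1300/5 = 260.
Row 3 must total 260; the given cells sum to 235, so (3,4) = 25.
From column 2, 260 − (22 + 55 + 88 + 31) gives (5,2) = 64.
The remaining cell in anti-diagonal is (1,5) = 260 − 175 = 85.
Row 1 must total 260; the given cells sum to 214, so (1,1) = 46.
Column 5 must total 260; the given cells sum to 208, so (5,5) = 52.
Main diagonal needs 260; the known cells sum to 202, so (4,4) = 58.
Row 4 must total 260; the given cells sum to 190, so (4,1) = 70.
Column 1: 46 + 37 + 70 + 28 + ? = 260, so (2,1) = 79.
From column 4, 260 − (34 + 67 + 25 + 58) gives (5,4) = 76.
Row 2: 79 + 55 + 67 + 43 + ? = 260, so (2,3) = 16.
The remaining cell in row 5 is (5,3) = 260 − 220 = 40.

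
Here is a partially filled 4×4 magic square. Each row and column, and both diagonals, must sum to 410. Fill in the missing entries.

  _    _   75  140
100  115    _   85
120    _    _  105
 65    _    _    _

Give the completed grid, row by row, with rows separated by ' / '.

From row 2, 410 − (100 + 115 + 85) gives (2,3) = 110.
Using column 1: 100 + 120 + 65 + ? → (1,1) = 410 − 285 = 125.
Column 4 must total 410; the given cells sum to 330, so (4,4) = 80.
Main diagonal: 125 + 115 + 80 + ? = 410, so (3,3) = 90.
From anti-diagonal, 410 − (140 + 110 + 65) gives (3,2) = 95.
Row 1 must total 410; the given cells sum to 340, so (1,2) = 70.
Using column 2: 70 + 115 + 95 + ? → (4,2) = 410 − 280 = 130.
Column 3: 75 + 110 + 90 + ? = 410, so (4,3) = 135.

125 70 75 140 / 100 115 110 85 / 120 95 90 105 / 65 130 135 80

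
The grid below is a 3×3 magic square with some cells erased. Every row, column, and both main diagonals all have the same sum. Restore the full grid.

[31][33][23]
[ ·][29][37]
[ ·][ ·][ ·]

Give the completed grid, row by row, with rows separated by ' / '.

31 33 23 / 21 29 37 / 35 25 27

Row 1 is already complete: 31 + 33 + 23 = 87, so that is the magic constant.
Row 2: 29 + 37 + ? = 87, so (2,1) = 21.
Column 1: 31 + 21 + ? = 87, so (3,1) = 35.
Column 2: 33 + 29 + ? = 87, so (3,2) = 25.
The remaining cell in column 3 is (3,3) = 87 − 60 = 27.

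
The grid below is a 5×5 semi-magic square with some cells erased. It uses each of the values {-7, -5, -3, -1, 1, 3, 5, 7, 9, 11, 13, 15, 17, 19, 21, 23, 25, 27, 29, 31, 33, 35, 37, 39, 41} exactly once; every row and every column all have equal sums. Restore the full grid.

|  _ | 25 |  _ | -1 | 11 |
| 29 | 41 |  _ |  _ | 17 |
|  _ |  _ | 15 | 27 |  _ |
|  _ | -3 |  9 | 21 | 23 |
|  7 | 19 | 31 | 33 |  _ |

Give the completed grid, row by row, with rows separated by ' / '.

The 25 entries sum to 425, so each line sums to 425/5 = 85.
Row 4 needs 85; the known cells sum to 50, so (4,1) = 35.
From row 5, 85 − (7 + 19 + 31 + 33) gives (5,5) = -5.
The remaining cell in column 2 is (3,2) = 85 − 82 = 3.
Using column 4: -1 + 27 + 21 + 33 + ? → (2,4) = 85 − 80 = 5.
Column 5 needs 85; the known cells sum to 46, so (3,5) = 39.
Using row 2: 29 + 41 + 5 + 17 + ? → (2,3) = 85 − 92 = -7.
The remaining cell in row 3 is (3,1) = 85 − 84 = 1.
Column 1: 29 + 1 + 35 + 7 + ? = 85, so (1,1) = 13.
Column 3: -7 + 15 + 9 + 31 + ? = 85, so (1,3) = 37.

13 25 37 -1 11 / 29 41 -7 5 17 / 1 3 15 27 39 / 35 -3 9 21 23 / 7 19 31 33 -5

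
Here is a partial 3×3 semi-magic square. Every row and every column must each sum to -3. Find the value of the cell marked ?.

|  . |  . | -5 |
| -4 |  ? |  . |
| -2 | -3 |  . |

1

Using row 3: -2 + (-3) + ? → (3,3) = -3 − (-5) = 2.
From column 1, -3 − (-4 + (-2)) gives (1,1) = 3.
From column 3, -3 − (-5 + 2) gives (2,3) = 0.
Row 1 must total -3; the given cells sum to -2, so (1,2) = -1.
Row 2 needs -3; the known cells sum to -4, so (2,2) = 1.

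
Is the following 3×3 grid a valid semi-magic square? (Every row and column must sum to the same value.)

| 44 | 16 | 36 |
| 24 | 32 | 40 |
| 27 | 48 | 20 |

No — column 1 sums to 95 but row 2 sums to 96.

Row 1: 44 + 16 + 36 = 96.
Row 2: 24 + 32 + 40 = 96.
Row 3: 27 + 48 + 20 = 95.
Column 1: 44 + 24 + 27 = 95.
Column 2: 16 + 32 + 48 = 96.
Column 3: 36 + 40 + 20 = 96.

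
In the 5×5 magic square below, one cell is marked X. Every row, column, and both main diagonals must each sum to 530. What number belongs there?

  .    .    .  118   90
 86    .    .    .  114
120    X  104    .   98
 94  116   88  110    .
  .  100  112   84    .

82

Row 4 must total 530; the given cells sum to 408, so (4,5) = 122.
Using column 5: 90 + 114 + 98 + 122 + ? → (5,5) = 530 − 424 = 106.
Row 5: 100 + 112 + 84 + 106 + ? = 530, so (5,1) = 128.
Using column 1: 86 + 120 + 94 + 128 + ? → (1,1) = 530 − 428 = 102.
Main diagonal must total 530; the given cells sum to 422, so (2,2) = 108.
Anti-diagonal needs 530; the known cells sum to 438, so (2,4) = 92.
From row 2, 530 − (86 + 108 + 92 + 114) gives (2,3) = 130.
Column 3 must total 530; the given cells sum to 434, so (1,3) = 96.
From column 4, 530 − (118 + 92 + 110 + 84) gives (3,4) = 126.
Row 1 needs 530; the known cells sum to 406, so (1,2) = 124.
Using row 3: 120 + 104 + 126 + 98 + ? → (3,2) = 530 − 448 = 82.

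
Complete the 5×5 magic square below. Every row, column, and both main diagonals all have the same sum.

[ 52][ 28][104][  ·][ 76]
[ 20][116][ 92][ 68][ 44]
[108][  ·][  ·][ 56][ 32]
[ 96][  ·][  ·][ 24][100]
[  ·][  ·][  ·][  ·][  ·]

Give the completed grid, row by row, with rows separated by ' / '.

52 28 104 80 76 / 20 116 92 68 44 / 108 84 60 56 32 / 96 72 48 24 100 / 64 40 36 112 88

Row 2 is already complete: 20 + 116 + 92 + 68 + 44 = 340, so that is the magic constant.
Row 1 needs 340; the known cells sum to 260, so (1,4) = 80.
Column 1 must total 340; the given cells sum to 276, so (5,1) = 64.
The remaining cell in column 4 is (5,4) = 340 − 228 = 112.
Column 5 must total 340; the given cells sum to 252, so (5,5) = 88.
Using main diagonal: 52 + 116 + 24 + 88 + ? → (3,3) = 340 − 280 = 60.
Anti-diagonal needs 340; the known cells sum to 268, so (4,2) = 72.
Row 3 must total 340; the given cells sum to 256, so (3,2) = 84.
Row 4 must total 340; the given cells sum to 292, so (4,3) = 48.
Column 2 must total 340; the given cells sum to 300, so (5,2) = 40.
Column 3: 104 + 92 + 60 + 48 + ? = 340, so (5,3) = 36.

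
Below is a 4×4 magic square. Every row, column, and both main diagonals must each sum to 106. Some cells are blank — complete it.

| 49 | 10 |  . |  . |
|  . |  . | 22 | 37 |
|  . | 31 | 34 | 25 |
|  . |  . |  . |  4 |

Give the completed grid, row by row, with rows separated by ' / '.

49 10 7 40 / 28 19 22 37 / 16 31 34 25 / 13 46 43 4

From row 3, 106 − (31 + 34 + 25) gives (3,1) = 16.
Column 4: 37 + 25 + 4 + ? = 106, so (1,4) = 40.
Main diagonal needs 106; the known cells sum to 87, so (2,2) = 19.
Using anti-diagonal: 40 + 22 + 31 + ? → (4,1) = 106 − 93 = 13.
Row 1 must total 106; the given cells sum to 99, so (1,3) = 7.
Row 2 needs 106; the known cells sum to 78, so (2,1) = 28.
Using column 2: 10 + 19 + 31 + ? → (4,2) = 106 − 60 = 46.
Column 3 must total 106; the given cells sum to 63, so (4,3) = 43.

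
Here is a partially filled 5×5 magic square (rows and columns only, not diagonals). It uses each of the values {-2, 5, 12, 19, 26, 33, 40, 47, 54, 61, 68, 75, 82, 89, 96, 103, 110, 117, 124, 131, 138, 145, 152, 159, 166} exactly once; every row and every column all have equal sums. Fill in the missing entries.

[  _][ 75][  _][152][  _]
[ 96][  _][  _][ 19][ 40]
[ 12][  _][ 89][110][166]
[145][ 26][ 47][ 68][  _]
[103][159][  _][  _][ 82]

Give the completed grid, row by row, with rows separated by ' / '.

54 75 131 152 -2 / 96 117 138 19 40 / 12 33 89 110 166 / 145 26 47 68 124 / 103 159 5 61 82

The 25 entries sum to 2050, so each line sums to 2050/5 = 410.
Row 3 must total 410; the given cells sum to 377, so (3,2) = 33.
From row 4, 410 − (145 + 26 + 47 + 68) gives (4,5) = 124.
Column 1 must total 410; the given cells sum to 356, so (1,1) = 54.
Column 2: 75 + 33 + 26 + 159 + ? = 410, so (2,2) = 117.
From column 4, 410 − (152 + 19 + 110 + 68) gives (5,4) = 61.
Using column 5: 40 + 166 + 124 + 82 + ? → (1,5) = 410 − 412 = -2.
Row 1 needs 410; the known cells sum to 279, so (1,3) = 131.
Row 2 needs 410; the known cells sum to 272, so (2,3) = 138.
Using row 5: 103 + 159 + 61 + 82 + ? → (5,3) = 410 − 405 = 5.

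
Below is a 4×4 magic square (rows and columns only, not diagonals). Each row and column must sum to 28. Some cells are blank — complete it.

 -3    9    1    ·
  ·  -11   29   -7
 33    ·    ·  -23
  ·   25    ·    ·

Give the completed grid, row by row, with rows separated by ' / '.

-3 9 1 21 / 17 -11 29 -7 / 33 5 13 -23 / -19 25 -15 37

From row 1, 28 − (-3 + 9 + 1) gives (1,4) = 21.
Row 2: -11 + 29 + (-7) + ? = 28, so (2,1) = 17.
Column 1 must total 28; the given cells sum to 47, so (4,1) = -19.
Column 2 must total 28; the given cells sum to 23, so (3,2) = 5.
Column 4 needs 28; the known cells sum to -9, so (4,4) = 37.
From row 3, 28 − (33 + 5 + (-23)) gives (3,3) = 13.
Row 4: -19 + 25 + 37 + ? = 28, so (4,3) = -15.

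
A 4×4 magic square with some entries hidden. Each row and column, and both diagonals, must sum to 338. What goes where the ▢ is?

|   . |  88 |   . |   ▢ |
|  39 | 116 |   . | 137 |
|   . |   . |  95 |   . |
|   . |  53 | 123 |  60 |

Row 2: 39 + 116 + 137 + ? = 338, so (2,3) = 46.
From row 4, 338 − (53 + 123 + 60) gives (4,1) = 102.
Column 2: 88 + 116 + 53 + ? = 338, so (3,2) = 81.
The remaining cell in column 3 is (1,3) = 338 − 264 = 74.
Main diagonal must total 338; the given cells sum to 271, so (1,1) = 67.
Anti-diagonal: 46 + 81 + 102 + ? = 338, so (1,4) = 109.

109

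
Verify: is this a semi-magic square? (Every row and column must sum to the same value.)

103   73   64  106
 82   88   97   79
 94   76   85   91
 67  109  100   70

Yes

Row 1: 103 + 73 + 64 + 106 = 346.
Row 2: 82 + 88 + 97 + 79 = 346.
Row 3: 94 + 76 + 85 + 91 = 346.
Row 4: 67 + 109 + 100 + 70 = 346.
Column 1: 103 + 82 + 94 + 67 = 346.
Column 2: 73 + 88 + 76 + 109 = 346.
Column 3: 64 + 97 + 85 + 100 = 346.
Column 4: 106 + 79 + 91 + 70 = 346.
All lines sum to 346.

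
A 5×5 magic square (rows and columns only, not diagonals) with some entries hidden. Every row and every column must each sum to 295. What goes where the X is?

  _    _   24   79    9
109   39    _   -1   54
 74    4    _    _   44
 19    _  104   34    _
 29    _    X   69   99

14

Row 2 must total 295; the given cells sum to 201, so (2,3) = 94.
Column 1 must total 295; the given cells sum to 231, so (1,1) = 64.
Column 4: 79 + (-1) + 34 + 69 + ? = 295, so (3,4) = 114.
The remaining cell in column 5 is (4,5) = 295 − 206 = 89.
Using row 1: 64 + 24 + 79 + 9 + ? → (1,2) = 295 − 176 = 119.
Row 3 must total 295; the given cells sum to 236, so (3,3) = 59.
Row 4 must total 295; the given cells sum to 246, so (4,2) = 49.
Column 2 must total 295; the given cells sum to 211, so (5,2) = 84.
Column 3 must total 295; the given cells sum to 281, so (5,3) = 14.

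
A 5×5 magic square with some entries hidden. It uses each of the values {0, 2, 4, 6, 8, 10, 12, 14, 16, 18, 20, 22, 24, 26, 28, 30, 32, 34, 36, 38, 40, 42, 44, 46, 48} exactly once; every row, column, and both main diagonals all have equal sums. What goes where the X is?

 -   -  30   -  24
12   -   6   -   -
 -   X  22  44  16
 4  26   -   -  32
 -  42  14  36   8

0

The 25 entries sum to 600, so each line sums to 600/5 = 120.
The remaining cell in row 5 is (5,1) = 120 − 100 = 20.
The remaining cell in column 3 is (4,3) = 120 − 72 = 48.
From column 5, 120 − (24 + 16 + 32 + 8) gives (2,5) = 40.
Anti-diagonal needs 120; the known cells sum to 92, so (2,4) = 28.
Row 2 must total 120; the given cells sum to 86, so (2,2) = 34.
Row 4: 4 + 26 + 48 + 32 + ? = 120, so (4,4) = 10.
Using column 4: 28 + 44 + 10 + 36 + ? → (1,4) = 120 − 118 = 2.
Main diagonal: 34 + 22 + 10 + 8 + ? = 120, so (1,1) = 46.
Using row 1: 46 + 30 + 2 + 24 + ? → (1,2) = 120 − 102 = 18.
Column 1 needs 120; the known cells sum to 82, so (3,1) = 38.
From column 2, 120 − (18 + 34 + 26 + 42) gives (3,2) = 0.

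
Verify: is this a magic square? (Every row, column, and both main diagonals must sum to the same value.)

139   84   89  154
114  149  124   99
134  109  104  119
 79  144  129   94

No — row 4 sums to 446 but row 3 sums to 466.

Row 1: 139 + 84 + 89 + 154 = 466.
Row 2: 114 + 149 + 124 + 99 = 486.
Row 3: 134 + 109 + 104 + 119 = 466.
Row 4: 79 + 144 + 129 + 94 = 446.
Column 1: 139 + 114 + 134 + 79 = 466.
Column 2: 84 + 149 + 109 + 144 = 486.
Column 3: 89 + 124 + 104 + 129 = 446.
Column 4: 154 + 99 + 119 + 94 = 466.
Main diagonal: 139 + 149 + 104 + 94 = 486.
Anti-diagonal: 154 + 124 + 109 + 79 = 466.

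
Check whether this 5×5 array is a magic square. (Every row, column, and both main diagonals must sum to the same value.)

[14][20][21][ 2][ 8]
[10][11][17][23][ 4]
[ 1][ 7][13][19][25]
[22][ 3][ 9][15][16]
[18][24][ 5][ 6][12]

Yes

Row 1: 14 + 20 + 21 + 2 + 8 = 65.
Row 2: 10 + 11 + 17 + 23 + 4 = 65.
Row 3: 1 + 7 + 13 + 19 + 25 = 65.
Row 4: 22 + 3 + 9 + 15 + 16 = 65.
Row 5: 18 + 24 + 5 + 6 + 12 = 65.
Column 1: 14 + 10 + 1 + 22 + 18 = 65.
Column 2: 20 + 11 + 7 + 3 + 24 = 65.
Column 3: 21 + 17 + 13 + 9 + 5 = 65.
Column 4: 2 + 23 + 19 + 15 + 6 = 65.
Column 5: 8 + 4 + 25 + 16 + 12 = 65.
Main diagonal: 14 + 11 + 13 + 15 + 12 = 65.
Anti-diagonal: 8 + 23 + 13 + 3 + 18 = 65.
All lines sum to 65.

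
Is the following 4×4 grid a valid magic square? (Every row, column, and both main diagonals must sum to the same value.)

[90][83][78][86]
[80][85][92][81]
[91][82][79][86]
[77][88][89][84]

No — row 1 sums to 337 but column 1 sums to 338.

Row 1: 90 + 83 + 78 + 86 = 337.
Row 2: 80 + 85 + 92 + 81 = 338.
Row 3: 91 + 82 + 79 + 86 = 338.
Row 4: 77 + 88 + 89 + 84 = 338.
Column 1: 90 + 80 + 91 + 77 = 338.
Column 2: 83 + 85 + 82 + 88 = 338.
Column 3: 78 + 92 + 79 + 89 = 338.
Column 4: 86 + 81 + 86 + 84 = 337.
Main diagonal: 90 + 85 + 79 + 84 = 338.
Anti-diagonal: 86 + 92 + 82 + 77 = 337.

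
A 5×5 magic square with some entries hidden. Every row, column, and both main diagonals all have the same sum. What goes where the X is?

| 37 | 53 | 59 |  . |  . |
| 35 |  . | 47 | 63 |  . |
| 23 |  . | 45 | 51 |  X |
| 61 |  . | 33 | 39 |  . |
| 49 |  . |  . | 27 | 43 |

57

Column 1 is complete and sums to 205; that is the magic constant.
From column 3, 205 − (59 + 47 + 45 + 33) gives (5,3) = 21.
Column 4 must total 205; the given cells sum to 180, so (1,4) = 25.
Main diagonal must total 205; the given cells sum to 164, so (2,2) = 41.
Row 1: 37 + 53 + 59 + 25 + ? = 205, so (1,5) = 31.
Row 2 needs 205; the known cells sum to 186, so (2,5) = 19.
From row 5, 205 − (49 + 21 + 27 + 43) gives (5,2) = 65.
From anti-diagonal, 205 − (31 + 63 + 45 + 49) gives (4,2) = 17.
Using row 4: 61 + 17 + 33 + 39 + ? → (4,5) = 205 − 150 = 55.
The remaining cell in column 2 is (3,2) = 205 − 176 = 29.
From column 5, 205 − (31 + 19 + 55 + 43) gives (3,5) = 57.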